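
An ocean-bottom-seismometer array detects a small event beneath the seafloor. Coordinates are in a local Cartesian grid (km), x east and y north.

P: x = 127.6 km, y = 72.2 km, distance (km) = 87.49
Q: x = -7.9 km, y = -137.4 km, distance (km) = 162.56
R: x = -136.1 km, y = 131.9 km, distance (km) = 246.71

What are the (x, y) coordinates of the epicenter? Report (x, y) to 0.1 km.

74.2 km east, 2.9 km north

Circle about each station: (x − 127.6)² + (y − 72.2)² = 87.49²; (x + 7.9)² + (y + 137.4)² = 162.56²; (x + 136.1)² + (y − 131.9)² = 246.71².
Subtracting the P equation from the Q and R equations removes the quadratic terms:
-271.0 x − 419.2 y = -21324.68
-527.4 x + 119.4 y = -38785.10
Solving the 2×2 system: x ≈ 74.2, y ≈ 2.9 km.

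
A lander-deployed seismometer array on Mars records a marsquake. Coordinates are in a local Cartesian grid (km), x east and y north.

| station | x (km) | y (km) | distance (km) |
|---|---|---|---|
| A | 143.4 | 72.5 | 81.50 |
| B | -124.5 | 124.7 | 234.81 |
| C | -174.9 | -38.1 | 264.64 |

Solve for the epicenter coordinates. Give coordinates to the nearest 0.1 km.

Circle about each station: (x − 143.4)² + (y − 72.5)² = 81.50²; (x + 124.5)² + (y − 124.7)² = 234.81²; (x + 174.9)² + (y + 38.1)² = 264.64².
Subtracting the A equation from the B and C equations removes the quadratic terms:
-535.8 x + 104.4 y = -43262.96
-636.6 x − 221.2 y = -57170.27
Solving the 2×2 system: x ≈ 84.0, y ≈ 16.7 km.

(84.0, 16.7)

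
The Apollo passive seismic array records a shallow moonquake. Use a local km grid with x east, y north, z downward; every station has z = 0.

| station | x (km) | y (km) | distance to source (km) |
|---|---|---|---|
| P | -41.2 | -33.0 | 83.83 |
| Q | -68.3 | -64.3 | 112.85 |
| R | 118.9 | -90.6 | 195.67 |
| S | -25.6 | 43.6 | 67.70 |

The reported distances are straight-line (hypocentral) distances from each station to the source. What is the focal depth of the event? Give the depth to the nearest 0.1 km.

63.5 km

Each station gives a sphere (x−x_i)² + (y−y_i)² + z² = d_i² (stations at z=0).
Subtracting the P sphere from Q and R: z² cancels, leaving linear equations in x and y:
-54.2 x − 62.6 y = 305.29
320.2 x − 115.2 y = -11700.15
Solving: x ≈ -29.199, y ≈ 20.404 km (keep extra digits for the depth step; rounded: -29.2, 20.4).
Then from the P sphere: z² = 83.83² − (x + 41.2)² − (y + 33.0)² with x = -29.199, y = 20.404, so z ≈ 63.494 ≈ 63.5 km.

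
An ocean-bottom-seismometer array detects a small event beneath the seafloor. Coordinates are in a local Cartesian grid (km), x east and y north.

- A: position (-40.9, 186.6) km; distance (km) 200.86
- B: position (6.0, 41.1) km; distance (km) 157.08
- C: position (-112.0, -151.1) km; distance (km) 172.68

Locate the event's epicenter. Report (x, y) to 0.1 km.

-149.3 km east, 17.5 km north

Circle about each station: (x + 40.9)² + (y − 186.6)² = 200.86²; (x − 6.0)² + (y − 41.1)² = 157.08²; (x + 112.0)² + (y + 151.1)² = 172.68².
Subtracting pairs of circle equations eliminates x²+y² and gives linear equations (the radical axes):
93.8 x − 291.0 y = -19096.55
-142.2 x − 675.4 y = 9409.20
Solving the 2×2 system: x ≈ -149.3, y ≈ 17.5 km.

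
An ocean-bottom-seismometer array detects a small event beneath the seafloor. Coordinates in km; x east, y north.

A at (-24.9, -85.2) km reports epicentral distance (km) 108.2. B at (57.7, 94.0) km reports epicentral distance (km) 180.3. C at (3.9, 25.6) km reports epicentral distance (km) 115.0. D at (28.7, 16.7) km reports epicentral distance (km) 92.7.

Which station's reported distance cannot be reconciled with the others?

Solve using three stations at a time. Using A, C, D (subtract circle equations pairwise → linear system) gives (x, y) ≈ (80.5, -60.3).
Distances from that point to each station vs reported:
  A: calculated 108.3 vs reported 108.2 → residual 0.1 km
  B: calculated 156.0 vs reported 180.3 → residual 24.3 km
  C: calculated 115.1 vs reported 115.0 → residual 0.1 km
  D: calculated 92.8 vs reported 92.7 → residual 0.1 km
A, C, D are mutually consistent (residuals ≈ 0); B is off by 24.3 km.

B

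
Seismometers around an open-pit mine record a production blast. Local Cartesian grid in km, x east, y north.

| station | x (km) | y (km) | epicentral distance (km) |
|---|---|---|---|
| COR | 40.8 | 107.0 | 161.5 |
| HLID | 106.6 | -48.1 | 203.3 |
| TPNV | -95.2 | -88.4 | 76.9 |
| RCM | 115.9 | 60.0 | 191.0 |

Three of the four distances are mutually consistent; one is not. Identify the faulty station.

Solve using three stations at a time. Using COR, TPNV, RCM (subtract circle equations pairwise → linear system) gives (x, y) ≈ (-56.7, -21.7).
Distances from that point to each station vs reported:
  COR: calculated 161.5 vs reported 161.5 → residual 0.0 km
  HLID: calculated 165.5 vs reported 203.3 → residual 37.8 km
  TPNV: calculated 77.0 vs reported 76.9 → residual 0.1 km
  RCM: calculated 191.0 vs reported 191.0 → residual 0.0 km
COR, TPNV, RCM are mutually consistent (residuals ≈ 0); HLID is off by 37.8 km.

HLID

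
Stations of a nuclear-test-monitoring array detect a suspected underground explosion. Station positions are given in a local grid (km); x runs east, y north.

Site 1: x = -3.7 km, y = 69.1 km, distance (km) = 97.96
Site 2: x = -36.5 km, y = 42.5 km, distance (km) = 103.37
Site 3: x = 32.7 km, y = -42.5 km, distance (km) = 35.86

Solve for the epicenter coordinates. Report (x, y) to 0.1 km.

(51.4, -11.9)

Circle about each station: (x + 3.7)² + (y − 69.1)² = 97.96²; (x + 36.5)² + (y − 42.5)² = 103.37²; (x − 32.7)² + (y + 42.5)² = 35.86².
Subtracting pairs of circle equations eliminates x²+y² and gives linear equations (the radical axes):
-65.6 x − 53.2 y = -2739.20
72.8 x − 223.2 y = 6397.26
Solving the 2×2 system: x ≈ 51.4, y ≈ -11.9 km.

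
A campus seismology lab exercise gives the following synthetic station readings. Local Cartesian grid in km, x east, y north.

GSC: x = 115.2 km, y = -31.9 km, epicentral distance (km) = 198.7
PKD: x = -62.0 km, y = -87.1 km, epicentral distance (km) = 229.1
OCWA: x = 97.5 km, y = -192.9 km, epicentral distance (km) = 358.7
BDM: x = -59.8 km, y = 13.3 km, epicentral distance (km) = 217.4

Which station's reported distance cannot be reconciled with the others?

Solve using three stations at a time. Using GSC, OCWA, BDM (subtract circle equations pairwise → linear system) gives (x, y) ≈ (95.2, 165.8).
Distances from that point to each station vs reported:
  GSC: calculated 198.7 vs reported 198.7 → residual 0.0 km
  PKD: calculated 297.8 vs reported 229.1 → residual 68.7 km
  OCWA: calculated 358.7 vs reported 358.7 → residual 0.0 km
  BDM: calculated 217.4 vs reported 217.4 → residual 0.0 km
GSC, OCWA, BDM are mutually consistent (residuals ≈ 0); PKD is off by 68.7 km.

PKD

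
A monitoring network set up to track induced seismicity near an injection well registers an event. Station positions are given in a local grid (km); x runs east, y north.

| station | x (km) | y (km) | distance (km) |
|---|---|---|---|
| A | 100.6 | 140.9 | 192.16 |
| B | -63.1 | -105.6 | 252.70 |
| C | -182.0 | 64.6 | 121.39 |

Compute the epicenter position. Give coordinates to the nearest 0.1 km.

-91.5 km east, 145.5 km north

Circle about each station: (x − 100.6)² + (y − 140.9)² = 192.16²; (x + 63.1)² + (y + 105.6)² = 252.70²; (x + 182.0)² + (y − 64.6)² = 121.39².
Subtracting the A equation from the B and C equations removes the quadratic terms:
-327.4 x − 493.0 y = -41772.02
-565.2 x − 152.6 y = 29513.92
Solving the 2×2 system: x ≈ -91.5, y ≈ 145.5 km.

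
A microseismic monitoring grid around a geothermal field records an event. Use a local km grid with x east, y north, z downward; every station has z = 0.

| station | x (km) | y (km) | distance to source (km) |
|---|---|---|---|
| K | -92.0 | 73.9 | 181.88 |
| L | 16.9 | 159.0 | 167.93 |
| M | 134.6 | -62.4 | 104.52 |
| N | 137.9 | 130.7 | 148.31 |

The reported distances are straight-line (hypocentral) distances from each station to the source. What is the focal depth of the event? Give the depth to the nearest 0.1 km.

Each station gives a sphere (x−x_i)² + (y−y_i)² + z² = d_i² (stations at z=0).
Subtracting the K sphere from L and M: z² cancels, leaving linear equations in x and y:
217.8 x + 170.2 y = 16521.25
453.2 x − 272.6 y = 30241.61
Solving: x ≈ 70.698, y ≈ 6.599 km (keep extra digits for the depth step; rounded: 70.7, 6.6).
Then from the K sphere: z² = 181.88² − (x + 92.0)² − (y − 73.9)² with x = 70.698, y = 6.599, so z ≈ 45.610 ≈ 45.6 km.

45.6 km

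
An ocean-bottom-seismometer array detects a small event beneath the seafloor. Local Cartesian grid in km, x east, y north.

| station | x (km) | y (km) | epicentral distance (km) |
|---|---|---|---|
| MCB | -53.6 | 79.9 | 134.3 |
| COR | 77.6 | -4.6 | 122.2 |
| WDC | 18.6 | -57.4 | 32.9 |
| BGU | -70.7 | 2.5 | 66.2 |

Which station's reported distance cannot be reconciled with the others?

WDC

Solve using three stations at a time. Using MCB, COR, BGU (subtract circle equations pairwise → linear system) gives (x, y) ≈ (-34.6, -53.1).
Distances from that point to each station vs reported:
  MCB: calculated 134.3 vs reported 134.3 → residual 0.0 km
  COR: calculated 122.2 vs reported 122.2 → residual 0.0 km
  WDC: calculated 53.4 vs reported 32.9 → residual 20.5 km
  BGU: calculated 66.3 vs reported 66.2 → residual 0.1 km
MCB, COR, BGU are mutually consistent (residuals ≈ 0); WDC is off by 20.5 km.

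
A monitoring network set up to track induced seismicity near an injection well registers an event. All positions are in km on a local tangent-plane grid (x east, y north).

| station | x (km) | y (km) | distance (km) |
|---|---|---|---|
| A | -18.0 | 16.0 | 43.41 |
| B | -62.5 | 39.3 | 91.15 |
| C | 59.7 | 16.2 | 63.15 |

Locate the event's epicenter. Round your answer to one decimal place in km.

7.4 km east, -19.2 km north

Circle about each station: (x + 18.0)² + (y − 16.0)² = 43.41²; (x + 62.5)² + (y − 39.3)² = 91.15²; (x − 59.7)² + (y − 16.2)² = 63.15².
Subtracting the A equation from the B and C equations removes the quadratic terms:
-89.0 x + 46.6 y = -1553.15
155.4 x + 0.4 y = 1143.04
Solving the 2×2 system: x ≈ 7.4, y ≈ -19.2 km.
Check against A (with the unrounded x, y): √((x + 18.0)²+(y − 16.0)²) = 43.40 ≈ 43.41 km. ✓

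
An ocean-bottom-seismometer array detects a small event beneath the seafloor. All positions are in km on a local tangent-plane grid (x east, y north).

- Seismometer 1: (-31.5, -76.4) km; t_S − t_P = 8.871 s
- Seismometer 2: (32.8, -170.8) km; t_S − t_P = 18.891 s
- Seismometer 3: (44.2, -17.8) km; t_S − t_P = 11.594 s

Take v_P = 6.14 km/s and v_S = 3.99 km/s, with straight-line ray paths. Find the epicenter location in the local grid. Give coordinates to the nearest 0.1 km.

Distance from S−P lag: d = Δt · v_P v_S / (v_P − v_S) = Δt · (6.14·3.99)/(6.14−3.99) ≈ 11.3947·Δt.
So d_Seismometer 1 = 101.08, d_Seismometer 2 = 215.26, d_Seismometer 3 = 132.11 km.
Circle about each station: (x + 31.5)² + (y + 76.4)² = 101.08²; (x − 32.8)² + (y + 170.8)² = 215.26²; (x − 44.2)² + (y + 17.8)² = 132.11².
Subtracting the Seismometer 1 equation from the Seismometer 2 and Seismometer 3 equations removes the quadratic terms:
128.6 x − 188.8 y = -12700.43
151.4 x + 117.2 y = -11794.62
Solving the 2×2 system: x ≈ -85.1, y ≈ 9.3 km.

(-85.1, 9.3)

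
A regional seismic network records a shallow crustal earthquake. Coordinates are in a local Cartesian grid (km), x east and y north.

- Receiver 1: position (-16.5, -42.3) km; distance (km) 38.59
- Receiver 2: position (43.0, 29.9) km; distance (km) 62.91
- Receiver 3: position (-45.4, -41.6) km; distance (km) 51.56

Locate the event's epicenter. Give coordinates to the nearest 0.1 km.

Circle about each station: (x + 16.5)² + (y + 42.3)² = 38.59²; (x − 43.0)² + (y − 29.9)² = 62.91²; (x + 45.4)² + (y + 41.6)² = 51.56².
Subtracting pairs of circle equations eliminates x²+y² and gives linear equations (the radical axes):
119.0 x + 144.4 y = -1787.01
-57.8 x + 1.4 y = 560.93
Solving the 2×2 system: x ≈ -9.8, y ≈ -4.3 km.

x ≈ -9.8 km, y ≈ -4.3 km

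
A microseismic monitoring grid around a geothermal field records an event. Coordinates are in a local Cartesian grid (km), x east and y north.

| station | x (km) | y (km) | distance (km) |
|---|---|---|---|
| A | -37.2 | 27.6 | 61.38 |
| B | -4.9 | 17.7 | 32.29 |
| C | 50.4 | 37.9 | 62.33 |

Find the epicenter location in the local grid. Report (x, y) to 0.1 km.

x ≈ 11.0 km, y ≈ -10.4 km

Circle about each station: (x + 37.2)² + (y − 27.6)² = 61.38²; (x + 4.9)² + (y − 17.7)² = 32.29²; (x − 50.4)² + (y − 37.9)² = 62.33².
Subtracting the A equation from the B and C equations removes the quadratic terms:
64.6 x − 19.8 y = 916.56
175.2 x + 20.6 y = 1713.45
Solving the 2×2 system: x ≈ 11.0, y ≈ -10.4 km.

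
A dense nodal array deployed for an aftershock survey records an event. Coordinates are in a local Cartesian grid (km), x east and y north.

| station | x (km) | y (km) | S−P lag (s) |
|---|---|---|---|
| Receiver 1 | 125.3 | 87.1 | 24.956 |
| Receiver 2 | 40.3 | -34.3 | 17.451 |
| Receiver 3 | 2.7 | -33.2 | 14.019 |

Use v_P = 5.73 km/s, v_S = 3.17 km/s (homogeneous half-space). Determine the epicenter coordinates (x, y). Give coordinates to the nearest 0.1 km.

(-48.3, 52.2)

Distance from S−P lag: d = Δt · v_P v_S / (v_P − v_S) = Δt · (5.73·3.17)/(5.73−3.17) ≈ 7.0954·Δt.
So d_Receiver 1 = 177.07, d_Receiver 2 = 123.82, d_Receiver 3 = 99.47 km.
Circle about each station: (x − 125.3)² + (y − 87.1)² = 177.07²; (x − 40.3)² + (y + 34.3)² = 123.82²; (x − 2.7)² + (y + 33.2)² = 99.47².
Subtracting pairs of circle equations eliminates x²+y² and gives linear equations (the radical axes):
-170.0 x − 242.8 y = -4463.53
-245.2 x − 240.6 y = -717.47
Solving the 2×2 system: x ≈ -48.3, y ≈ 52.2 km.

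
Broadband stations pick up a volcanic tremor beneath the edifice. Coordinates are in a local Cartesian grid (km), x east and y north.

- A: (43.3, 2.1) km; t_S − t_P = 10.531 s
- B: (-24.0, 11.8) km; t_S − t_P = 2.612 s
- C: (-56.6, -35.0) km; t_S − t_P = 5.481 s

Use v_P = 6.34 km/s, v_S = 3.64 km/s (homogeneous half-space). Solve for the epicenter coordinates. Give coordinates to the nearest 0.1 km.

Distance from S−P lag: d = Δt · v_P v_S / (v_P − v_S) = Δt · (6.34·3.64)/(6.34−3.64) ≈ 8.5473·Δt.
So d_A = 90.01, d_B = 22.33, d_C = 46.85 km.
Circle about each station: (x − 43.3)² + (y − 2.1)² = 90.01²; (x + 24.0)² + (y − 11.8)² = 22.33²; (x + 56.6)² + (y + 35.0)² = 46.85².
Subtracting pairs of circle equations eliminates x²+y² and gives linear equations (the radical axes):
-134.6 x + 19.4 y = 6439.11
-199.8 x − 74.2 y = 8456.14
Solving the 2×2 system: x ≈ -46.3, y ≈ 10.7 km.

-46.3 km east, 10.7 km north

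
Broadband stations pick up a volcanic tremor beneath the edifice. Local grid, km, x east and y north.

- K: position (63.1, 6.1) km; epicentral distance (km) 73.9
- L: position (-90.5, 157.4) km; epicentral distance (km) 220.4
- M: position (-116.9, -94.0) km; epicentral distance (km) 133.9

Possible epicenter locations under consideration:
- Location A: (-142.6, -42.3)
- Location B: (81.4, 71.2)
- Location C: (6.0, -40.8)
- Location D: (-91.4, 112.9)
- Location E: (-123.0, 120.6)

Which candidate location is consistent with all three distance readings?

Location C

For each candidate, compare |candidate − station| to the reported distance:
Location A: residuals K 137.4, L 14.0, M 76.2 → max 137.4 km
Location B: residuals K 6.3, L 28.1, M 124.2 → max 124.2 km
Location C: residuals K 0.0, L 0.0, M 0.0 → max 0.0 km
Location D: residuals K 113.9, L 175.9, M 74.6 → max 175.9 km
Location E: residuals K 144.6, L 171.3, M 80.8 → max 171.3 km
Only Location C has all residuals ≈ 0.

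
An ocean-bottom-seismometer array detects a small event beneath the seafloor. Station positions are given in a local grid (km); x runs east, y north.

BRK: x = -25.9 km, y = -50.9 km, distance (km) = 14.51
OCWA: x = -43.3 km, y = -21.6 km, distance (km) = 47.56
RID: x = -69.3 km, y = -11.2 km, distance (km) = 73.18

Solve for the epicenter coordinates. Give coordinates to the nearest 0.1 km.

(-13.8, -58.9)

Circle about each station: (x + 25.9)² + (y + 50.9)² = 14.51²; (x + 43.3)² + (y + 21.6)² = 47.56²; (x + 69.3)² + (y + 11.2)² = 73.18².
Subtracting the BRK equation from the OCWA and RID equations removes the quadratic terms:
-34.8 x + 58.6 y = -2971.58
-86.8 x + 79.4 y = -3478.46
Solving the 2×2 system: x ≈ -13.8, y ≈ -58.9 km.
Check against BRK (with the unrounded x, y): √((x + 25.9)²+(y + 50.9)²) = 14.50 ≈ 14.51 km. ✓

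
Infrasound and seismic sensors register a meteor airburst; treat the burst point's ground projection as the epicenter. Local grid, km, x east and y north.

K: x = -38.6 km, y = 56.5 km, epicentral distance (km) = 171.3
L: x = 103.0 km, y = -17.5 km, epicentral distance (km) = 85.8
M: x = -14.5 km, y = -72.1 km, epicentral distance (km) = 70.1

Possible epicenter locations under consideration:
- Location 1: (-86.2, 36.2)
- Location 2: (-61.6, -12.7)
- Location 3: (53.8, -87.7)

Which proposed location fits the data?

Location 3

For each candidate, compare |candidate − station| to the reported distance:
Location 1: residuals K 119.6, L 110.9, M 59.8 → max 119.6 km
Location 2: residuals K 98.4, L 78.9, M 5.7 → max 98.4 km
Location 3: residuals K 0.0, L 0.1, M 0.0 → max 0.1 km
Only Location 3 has all residuals ≈ 0.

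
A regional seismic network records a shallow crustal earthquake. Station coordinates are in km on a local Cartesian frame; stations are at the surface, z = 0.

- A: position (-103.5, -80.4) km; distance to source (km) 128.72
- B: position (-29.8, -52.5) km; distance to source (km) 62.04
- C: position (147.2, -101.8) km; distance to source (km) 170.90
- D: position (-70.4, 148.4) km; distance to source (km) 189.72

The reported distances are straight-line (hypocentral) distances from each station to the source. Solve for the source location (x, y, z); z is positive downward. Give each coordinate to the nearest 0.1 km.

Each station gives a sphere (x−x_i)² + (y−y_i)² + z² = d_i² (stations at z=0).
Subtracting the A sphere from B and C: z² cancels, leaving linear equations in x and y:
147.4 x + 55.8 y = -812.24
501.4 x − 42.8 y = 2216.70
Solving: x ≈ 2.594, y ≈ -21.408 km (keep extra digits for the depth step; rounded: 2.6, -21.4).
Then from the A sphere: z² = 128.72² − (x + 103.5)² − (y + 80.4)² with x = 2.594, y = -21.408, so z ≈ 42.812 ≈ 42.8 km.

x ≈ 2.6 km, y ≈ -21.4 km, depth ≈ 42.8 km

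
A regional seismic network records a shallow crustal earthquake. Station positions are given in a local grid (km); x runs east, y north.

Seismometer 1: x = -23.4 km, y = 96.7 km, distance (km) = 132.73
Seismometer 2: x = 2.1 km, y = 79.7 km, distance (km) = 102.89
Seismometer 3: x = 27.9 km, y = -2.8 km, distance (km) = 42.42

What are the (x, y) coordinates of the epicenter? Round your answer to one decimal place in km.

Circle about each station: (x + 23.4)² + (y − 96.7)² = 132.73²; (x − 2.1)² + (y − 79.7)² = 102.89²; (x − 27.9)² + (y + 2.8)² = 42.42².
Subtracting the Seismometer 1 equation from the Seismometer 2 and Seismometer 3 equations removes the quadratic terms:
51.0 x − 34.0 y = 3488.95
102.6 x − 199.0 y = 6705.60
Solving the 2×2 system: x ≈ 70.0, y ≈ 2.4 km.

70.0 km east, 2.4 km north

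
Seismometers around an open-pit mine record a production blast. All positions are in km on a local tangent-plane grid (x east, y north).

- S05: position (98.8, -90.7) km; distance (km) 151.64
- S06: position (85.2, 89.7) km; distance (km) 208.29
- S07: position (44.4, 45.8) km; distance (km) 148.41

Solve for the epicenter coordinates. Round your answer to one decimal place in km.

x ≈ -51.1 km, y ≈ -67.8 km

Circle about each station: (x − 98.8)² + (y + 90.7)² = 151.64²; (x − 85.2)² + (y − 89.7)² = 208.29²; (x − 44.4)² + (y − 45.8)² = 148.41².
Subtracting the S05 equation from the S06 and S07 equations removes the quadratic terms:
-27.2 x + 360.8 y = -23072.83
-108.8 x + 273.0 y = -12949.77
Solving the 2×2 system: x ≈ -51.1, y ≈ -67.8 km.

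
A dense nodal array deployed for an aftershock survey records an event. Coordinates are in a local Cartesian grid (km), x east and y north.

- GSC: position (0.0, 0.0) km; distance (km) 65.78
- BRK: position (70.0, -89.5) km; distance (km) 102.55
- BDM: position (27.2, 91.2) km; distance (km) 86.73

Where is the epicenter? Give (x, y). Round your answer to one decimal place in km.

Circle about each station: x² + y² = 65.78²; (x − 70.0)² + (y + 89.5)² = 102.55²; (x − 27.2)² + (y − 91.2)² = 86.73².
Subtracting the GSC equation from the BRK and BDM equations removes the quadratic terms:
140.0 x − 179.0 y = 6720.76
54.4 x + 182.4 y = 5862.20
Solving the 2×2 system: x ≈ 64.5, y ≈ 12.9 km.

64.5 km east, 12.9 km north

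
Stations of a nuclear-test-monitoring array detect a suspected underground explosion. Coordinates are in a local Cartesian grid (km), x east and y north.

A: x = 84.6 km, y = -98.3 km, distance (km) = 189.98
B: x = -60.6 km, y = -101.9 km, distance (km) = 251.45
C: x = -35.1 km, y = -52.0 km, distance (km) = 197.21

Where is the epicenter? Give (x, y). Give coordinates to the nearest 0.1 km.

x ≈ 100.7 km, y ≈ 91.0 km

Circle about each station: (x − 84.6)² + (y + 98.3)² = 189.98²; (x + 60.6)² + (y + 101.9)² = 251.45²; (x + 35.1)² + (y + 52.0)² = 197.21².
Subtracting the A equation from the B and C equations removes the quadratic terms:
-290.4 x − 7.2 y = -29898.78
-239.4 x + 92.6 y = -15683.42
Solving the 2×2 system: x ≈ 100.7, y ≈ 91.0 km.
Check against A (with the unrounded x, y): √((x − 84.6)²+(y + 98.3)²) = 189.96 ≈ 189.98 km. ✓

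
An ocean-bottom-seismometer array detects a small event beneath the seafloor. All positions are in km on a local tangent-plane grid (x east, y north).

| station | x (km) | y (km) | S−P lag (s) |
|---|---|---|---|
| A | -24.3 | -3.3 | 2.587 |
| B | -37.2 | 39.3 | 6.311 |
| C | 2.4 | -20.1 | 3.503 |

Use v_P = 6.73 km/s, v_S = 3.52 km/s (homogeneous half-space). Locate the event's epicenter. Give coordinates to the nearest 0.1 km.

Distance from S−P lag: d = Δt · v_P v_S / (v_P − v_S) = Δt · (6.73·3.52)/(6.73−3.52) ≈ 7.3799·Δt.
So d_A = 19.09, d_B = 46.57, d_C = 25.85 km.
Circle about each station: (x + 24.3)² + (y + 3.3)² = 19.09²; (x + 37.2)² + (y − 39.3)² = 46.57²; (x − 2.4)² + (y + 20.1)² = 25.85².
Subtracting pairs of circle equations eliminates x²+y² and gives linear equations (the radical axes):
-25.8 x + 85.2 y = 522.61
53.4 x − 33.6 y = -495.40
Solving the 2×2 system: x ≈ -6.7, y ≈ 4.1 km.

(-6.7, 4.1)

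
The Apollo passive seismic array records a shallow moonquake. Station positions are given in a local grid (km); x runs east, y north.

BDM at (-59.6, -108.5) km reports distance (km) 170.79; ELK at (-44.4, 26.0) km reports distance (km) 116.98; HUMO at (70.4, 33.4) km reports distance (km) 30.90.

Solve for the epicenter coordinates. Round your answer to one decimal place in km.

70.2 km east, 2.5 km north

Circle about each station: (x + 59.6)² + (y + 108.5)² = 170.79²; (x + 44.4)² + (y − 26.0)² = 116.98²; (x − 70.4)² + (y − 33.4)² = 30.90².
Subtracting pairs of circle equations eliminates x²+y² and gives linear equations (the radical axes):
30.4 x + 269.0 y = 2807.85
260.0 x + 283.8 y = 18961.72
Solving the 2×2 system: x ≈ 70.2, y ≈ 2.5 km.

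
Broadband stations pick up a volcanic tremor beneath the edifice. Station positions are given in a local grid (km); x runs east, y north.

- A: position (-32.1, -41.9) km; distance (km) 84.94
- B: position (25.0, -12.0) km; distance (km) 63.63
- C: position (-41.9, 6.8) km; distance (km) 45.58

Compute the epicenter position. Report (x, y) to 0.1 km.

Circle about each station: (x + 32.1)² + (y + 41.9)² = 84.94²; (x − 25.0)² + (y + 12.0)² = 63.63²; (x + 41.9)² + (y − 6.8)² = 45.58².
Subtracting the A equation from the B and C equations removes the quadratic terms:
114.2 x + 59.8 y = 1149.01
-19.6 x + 97.4 y = 4153.10
Solving the 2×2 system: x ≈ -11.1, y ≈ 40.4 km.

-11.1 km east, 40.4 km north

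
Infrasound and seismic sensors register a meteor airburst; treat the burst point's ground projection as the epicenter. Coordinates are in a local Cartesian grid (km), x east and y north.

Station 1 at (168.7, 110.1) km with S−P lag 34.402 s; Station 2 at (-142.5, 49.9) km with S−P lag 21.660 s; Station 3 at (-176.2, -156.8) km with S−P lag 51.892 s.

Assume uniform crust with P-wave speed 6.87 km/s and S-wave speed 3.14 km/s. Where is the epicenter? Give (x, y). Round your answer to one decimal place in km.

Distance from S−P lag: d = Δt · v_P v_S / (v_P − v_S) = Δt · (6.87·3.14)/(6.87−3.14) ≈ 5.7833·Δt.
So d_Station 1 = 198.96, d_Station 2 = 125.27, d_Station 3 = 300.11 km.
Circle about each station: (x − 168.7)² + (y − 110.1)² = 198.96²; (x + 142.5)² + (y − 49.9)² = 125.27²; (x + 176.2)² + (y + 156.8)² = 300.11².
Subtracting pairs of circle equations eliminates x²+y² and gives linear equations (the radical axes):
-622.4 x − 120.4 y = 6107.07
-689.8 x − 533.8 y = -35429.95
Solving the 2×2 system: x ≈ -30.2, y ≈ 105.4 km.
Check against Station 1 (with the unrounded x, y): √((x − 168.7)²+(y − 110.1)²) = 198.96 ≈ 198.96 km. ✓

(-30.2, 105.4)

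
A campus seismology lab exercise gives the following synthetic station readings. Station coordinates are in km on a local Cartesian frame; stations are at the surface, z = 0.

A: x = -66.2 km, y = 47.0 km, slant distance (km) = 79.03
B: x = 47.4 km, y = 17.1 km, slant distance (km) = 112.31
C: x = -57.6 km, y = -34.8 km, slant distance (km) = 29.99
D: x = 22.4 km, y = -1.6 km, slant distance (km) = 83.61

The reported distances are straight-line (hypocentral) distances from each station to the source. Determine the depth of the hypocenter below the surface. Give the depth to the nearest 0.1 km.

Each station gives a sphere (x−x_i)² + (y−y_i)² + z² = d_i² (stations at z=0).
Subtracting the A sphere from B and C: z² cancels, leaving linear equations in x and y:
227.2 x − 59.8 y = -10420.07
17.2 x − 163.6 y = 3283.70
Solving: x ≈ -52.601, y ≈ -25.602 km (keep extra digits for the depth step; rounded: -52.6, -25.6).
Then from the A sphere: z² = 79.03² − (x + 66.2)² − (y − 47.0)² with x = -52.601, y = -25.602, so z ≈ 28.103 ≈ 28.1 km.

28.1 km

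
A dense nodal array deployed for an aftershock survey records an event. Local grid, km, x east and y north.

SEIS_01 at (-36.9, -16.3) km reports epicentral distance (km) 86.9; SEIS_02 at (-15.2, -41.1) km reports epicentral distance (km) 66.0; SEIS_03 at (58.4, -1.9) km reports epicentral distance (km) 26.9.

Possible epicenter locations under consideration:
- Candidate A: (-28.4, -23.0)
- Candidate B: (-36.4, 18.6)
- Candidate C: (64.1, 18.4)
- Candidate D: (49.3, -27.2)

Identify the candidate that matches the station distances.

For each candidate, compare |candidate − station| to the reported distance:
Candidate A: residuals SEIS_01 76.1, SEIS_02 43.6, SEIS_03 62.4 → max 76.1 km
Candidate B: residuals SEIS_01 52.0, SEIS_02 2.6, SEIS_03 70.1 → max 70.1 km
Candidate C: residuals SEIS_01 19.9, SEIS_02 33.1, SEIS_03 5.8 → max 33.1 km
Candidate D: residuals SEIS_01 0.0, SEIS_02 0.0, SEIS_03 0.0 → max 0.0 km
Only Candidate D has all residuals ≈ 0.

Candidate D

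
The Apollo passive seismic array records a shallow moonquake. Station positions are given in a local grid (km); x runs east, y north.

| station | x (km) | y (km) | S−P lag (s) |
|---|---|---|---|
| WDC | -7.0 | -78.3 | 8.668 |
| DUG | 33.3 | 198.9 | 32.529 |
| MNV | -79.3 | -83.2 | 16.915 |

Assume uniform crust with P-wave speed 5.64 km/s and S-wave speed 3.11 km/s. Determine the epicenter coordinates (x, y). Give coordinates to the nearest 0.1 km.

Distance from S−P lag: d = Δt · v_P v_S / (v_P − v_S) = Δt · (5.64·3.11)/(5.64−3.11) ≈ 6.9330·Δt.
So d_WDC = 60.09, d_DUG = 225.52, d_MNV = 117.27 km.
Circle about each station: (x + 7.0)² + (y + 78.3)² = 60.09²; (x − 33.3)² + (y − 198.9)² = 225.52²; (x + 79.3)² + (y + 83.2)² = 117.27².
Subtracting pairs of circle equations eliminates x²+y² and gives linear equations (the radical axes):
80.6 x + 554.4 y = -12758.25
-144.6 x − 9.8 y = -3110.60
Solving the 2×2 system: x ≈ 23.3, y ≈ -26.4 km.

x ≈ 23.3 km, y ≈ -26.4 km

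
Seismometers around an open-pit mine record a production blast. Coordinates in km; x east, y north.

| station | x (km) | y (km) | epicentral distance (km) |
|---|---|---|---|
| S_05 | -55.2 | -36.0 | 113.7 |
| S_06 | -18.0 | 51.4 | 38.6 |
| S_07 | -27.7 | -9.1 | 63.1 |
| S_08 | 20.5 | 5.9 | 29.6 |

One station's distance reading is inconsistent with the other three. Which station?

Solve using three stations at a time. Using S_06, S_07, S_08 (subtract circle equations pairwise → linear system) gives (x, y) ≈ (17.1, 35.3).
Distances from that point to each station vs reported:
  S_05: calculated 101.6 vs reported 113.7 → residual 12.1 km
  S_06: calculated 38.6 vs reported 38.6 → residual 0.0 km
  S_07: calculated 63.1 vs reported 63.1 → residual 0.0 km
  S_08: calculated 29.6 vs reported 29.6 → residual 0.0 km
S_06, S_07, S_08 are mutually consistent (residuals ≈ 0); S_05 is off by 12.1 km.

S_05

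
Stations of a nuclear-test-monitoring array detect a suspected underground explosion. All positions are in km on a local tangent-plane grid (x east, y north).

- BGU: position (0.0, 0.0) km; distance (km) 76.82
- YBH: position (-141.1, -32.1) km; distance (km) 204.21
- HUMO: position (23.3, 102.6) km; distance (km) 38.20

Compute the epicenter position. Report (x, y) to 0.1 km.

Circle about each station: x² + y² = 76.82²; (x + 141.1)² + (y + 32.1)² = 204.21²; (x − 23.3)² + (y − 102.6)² = 38.20².
Subtracting pairs of circle equations eliminates x²+y² and gives linear equations (the radical axes):
-282.2 x − 64.2 y = -14860.79
46.6 x + 205.2 y = 15511.72
Solving the 2×2 system: x ≈ 37.4, y ≈ 67.1 km.

(37.4, 67.1)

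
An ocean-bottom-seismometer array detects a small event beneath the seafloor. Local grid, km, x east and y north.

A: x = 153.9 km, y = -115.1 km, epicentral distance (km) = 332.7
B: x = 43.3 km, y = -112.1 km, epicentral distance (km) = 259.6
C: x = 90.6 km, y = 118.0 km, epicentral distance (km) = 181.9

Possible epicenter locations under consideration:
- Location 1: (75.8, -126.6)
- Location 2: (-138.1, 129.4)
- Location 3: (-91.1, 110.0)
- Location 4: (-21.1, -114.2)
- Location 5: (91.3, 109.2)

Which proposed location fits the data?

For each candidate, compare |candidate − station| to the reported distance:
Location 1: residuals A 253.8, B 224.0, C 63.1 → max 253.8 km
Location 2: residuals A 48.1, B 42.4, C 47.1 → max 48.1 km
Location 3: residuals A 0.0, B 0.0, C 0.0 → max 0.0 km
Location 4: residuals A 157.7, B 195.2, C 75.8 → max 195.2 km
Location 5: residuals A 99.8, B 33.2, C 173.1 → max 173.1 km
Only Location 3 has all residuals ≈ 0.

Location 3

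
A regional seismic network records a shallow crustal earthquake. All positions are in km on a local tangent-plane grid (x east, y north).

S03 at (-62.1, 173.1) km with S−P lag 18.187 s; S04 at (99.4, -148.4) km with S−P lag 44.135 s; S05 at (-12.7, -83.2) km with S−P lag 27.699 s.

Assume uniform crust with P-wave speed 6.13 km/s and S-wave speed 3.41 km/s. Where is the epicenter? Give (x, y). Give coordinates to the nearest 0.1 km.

x ≈ -158.5 km, y ≈ 71.9 km

Distance from S−P lag: d = Δt · v_P v_S / (v_P − v_S) = Δt · (6.13·3.41)/(6.13−3.41) ≈ 7.6850·Δt.
So d_S03 = 139.77, d_S04 = 339.18, d_S05 = 212.87 km.
Circle about each station: (x + 62.1)² + (y − 173.1)² = 139.77²; (x − 99.4)² + (y + 148.4)² = 339.18²; (x + 12.7)² + (y + 83.2)² = 212.87².
Subtracting pairs of circle equations eliminates x²+y² and gives linear equations (the radical axes):
323.0 x − 643.0 y = -97424.52
98.8 x − 512.6 y = -52514.47
Solving the 2×2 system: x ≈ -158.5, y ≈ 71.9 km.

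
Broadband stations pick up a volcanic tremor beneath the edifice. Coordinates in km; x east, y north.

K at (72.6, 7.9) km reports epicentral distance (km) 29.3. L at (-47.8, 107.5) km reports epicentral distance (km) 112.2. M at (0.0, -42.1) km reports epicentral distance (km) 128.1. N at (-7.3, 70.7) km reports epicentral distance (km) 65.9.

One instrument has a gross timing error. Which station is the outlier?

Solve using three stations at a time. Using L, M, N (subtract circle equations pairwise → linear system) gives (x, y) ≈ (58.5, 71.8).
Distances from that point to each station vs reported:
  K: calculated 65.4 vs reported 29.3 → residual 36.1 km
  L: calculated 112.2 vs reported 112.2 → residual 0.0 km
  M: calculated 128.1 vs reported 128.1 → residual 0.0 km
  N: calculated 65.9 vs reported 65.9 → residual 0.0 km
L, M, N are mutually consistent (residuals ≈ 0); K is off by 36.1 km.

K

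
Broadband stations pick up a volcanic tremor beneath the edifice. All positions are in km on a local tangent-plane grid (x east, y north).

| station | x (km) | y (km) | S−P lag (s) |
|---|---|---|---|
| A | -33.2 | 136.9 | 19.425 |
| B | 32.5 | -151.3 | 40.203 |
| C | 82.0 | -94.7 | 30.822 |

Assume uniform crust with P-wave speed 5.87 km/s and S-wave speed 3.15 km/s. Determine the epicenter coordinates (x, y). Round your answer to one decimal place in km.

(96.9, 114.3)

Distance from S−P lag: d = Δt · v_P v_S / (v_P − v_S) = Δt · (5.87·3.15)/(5.87−3.15) ≈ 6.7980·Δt.
So d_A = 132.05, d_B = 273.30, d_C = 209.53 km.
Circle about each station: (x + 33.2)² + (y − 136.9)² = 132.05²; (x − 32.5)² + (y + 151.3)² = 273.30²; (x − 82.0)² + (y + 94.7)² = 209.53².
Subtracting the A equation from the B and C equations removes the quadratic terms:
131.4 x − 576.4 y = -53151.60
230.4 x − 463.2 y = -30617.38
Solving the 2×2 system: x ≈ 96.9, y ≈ 114.3 km.
Check against A (with the unrounded x, y): √((x + 33.2)²+(y − 136.9)²) = 132.06 ≈ 132.05 km. ✓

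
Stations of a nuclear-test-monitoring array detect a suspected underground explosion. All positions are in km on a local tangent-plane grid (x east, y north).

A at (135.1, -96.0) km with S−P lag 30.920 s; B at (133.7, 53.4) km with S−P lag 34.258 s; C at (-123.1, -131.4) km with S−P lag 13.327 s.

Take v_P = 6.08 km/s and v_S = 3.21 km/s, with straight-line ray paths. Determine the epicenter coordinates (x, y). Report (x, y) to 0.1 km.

(-71.5, -56.9)

Distance from S−P lag: d = Δt · v_P v_S / (v_P − v_S) = Δt · (6.08·3.21)/(6.08−3.21) ≈ 6.8003·Δt.
So d_A = 210.26, d_B = 232.96, d_C = 90.63 km.
Circle about each station: (x − 135.1)² + (y + 96.0)² = 210.26²; (x − 133.7)² + (y − 53.4)² = 232.96²; (x + 123.1)² + (y + 131.4)² = 90.63².
Subtracting pairs of circle equations eliminates x²+y² and gives linear equations (the radical axes):
-2.8 x + 298.8 y = -16801.85
-516.4 x − 70.8 y = 40947.03
Solving the 2×2 system: x ≈ -71.5, y ≈ -56.9 km.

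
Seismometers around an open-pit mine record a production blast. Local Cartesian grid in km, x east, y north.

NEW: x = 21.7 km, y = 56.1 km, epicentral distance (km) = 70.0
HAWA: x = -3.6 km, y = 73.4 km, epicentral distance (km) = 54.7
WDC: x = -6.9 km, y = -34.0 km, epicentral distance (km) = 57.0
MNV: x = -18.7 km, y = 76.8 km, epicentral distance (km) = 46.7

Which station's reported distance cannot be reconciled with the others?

WDC

Solve using three stations at a time. Using NEW, HAWA, MNV (subtract circle equations pairwise → linear system) gives (x, y) ≈ (-46.1, 39.3).
Distances from that point to each station vs reported:
  NEW: calculated 69.8 vs reported 70.0 → residual 0.2 km
  HAWA: calculated 54.5 vs reported 54.7 → residual 0.2 km
  WDC: calculated 83.1 vs reported 57.0 → residual 26.1 km
  MNV: calculated 46.5 vs reported 46.7 → residual 0.2 km
NEW, HAWA, MNV are mutually consistent (residuals ≈ 0); WDC is off by 26.1 km.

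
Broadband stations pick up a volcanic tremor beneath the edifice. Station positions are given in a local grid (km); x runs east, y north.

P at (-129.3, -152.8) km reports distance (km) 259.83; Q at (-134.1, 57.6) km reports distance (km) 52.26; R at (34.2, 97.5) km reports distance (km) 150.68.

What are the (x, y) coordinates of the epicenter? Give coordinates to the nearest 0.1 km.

Circle about each station: (x + 129.3)² + (y + 152.8)² = 259.83²; (x + 134.1)² + (y − 57.6)² = 52.26²; (x − 34.2)² + (y − 97.5)² = 150.68².
Subtracting the P equation from the Q and R equations removes the quadratic terms:
-9.6 x + 420.8 y = 46014.76
327.0 x + 500.6 y = 15416.73
Solving the 2×2 system: x ≈ -116.2, y ≈ 106.7 km.
Check against P (with the unrounded x, y): √((x + 129.3)²+(y + 152.8)²) = 259.83 ≈ 259.83 km. ✓

(-116.2, 106.7)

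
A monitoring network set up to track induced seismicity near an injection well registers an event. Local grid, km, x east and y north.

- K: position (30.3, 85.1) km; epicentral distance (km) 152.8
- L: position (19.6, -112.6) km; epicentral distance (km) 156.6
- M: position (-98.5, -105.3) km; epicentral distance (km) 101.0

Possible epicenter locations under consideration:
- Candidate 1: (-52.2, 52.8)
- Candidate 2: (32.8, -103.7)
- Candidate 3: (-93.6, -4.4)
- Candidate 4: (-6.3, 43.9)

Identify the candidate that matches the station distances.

Candidate 3

For each candidate, compare |candidate − station| to the reported distance:
Candidate 1: residuals K 64.2, L 23.7, M 63.7 → max 64.2 km
Candidate 2: residuals K 36.0, L 140.7, M 30.3 → max 140.7 km
Candidate 3: residuals K 0.0, L 0.0, M 0.0 → max 0.0 km
Candidate 4: residuals K 97.7, L 2.0, M 74.4 → max 97.7 km
Only Candidate 3 has all residuals ≈ 0.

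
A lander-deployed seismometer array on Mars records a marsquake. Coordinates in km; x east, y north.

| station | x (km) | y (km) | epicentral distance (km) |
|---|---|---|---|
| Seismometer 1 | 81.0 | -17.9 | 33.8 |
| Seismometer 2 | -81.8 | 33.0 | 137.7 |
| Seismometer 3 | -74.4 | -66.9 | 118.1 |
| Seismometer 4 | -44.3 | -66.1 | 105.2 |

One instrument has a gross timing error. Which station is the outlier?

Solve using three stations at a time. Using Seismometer 1, Seismometer 2, Seismometer 4 (subtract circle equations pairwise → linear system) gives (x, y) ≈ (47.4, -14.6).
Distances from that point to each station vs reported:
  Seismometer 1: calculated 33.8 vs reported 33.8 → residual 0.0 km
  Seismometer 2: calculated 137.7 vs reported 137.7 → residual 0.0 km
  Seismometer 3: calculated 132.6 vs reported 118.1 → residual 14.5 km
  Seismometer 4: calculated 105.2 vs reported 105.2 → residual 0.0 km
Seismometer 1, Seismometer 2, Seismometer 4 are mutually consistent (residuals ≈ 0); Seismometer 3 is off by 14.5 km.

Seismometer 3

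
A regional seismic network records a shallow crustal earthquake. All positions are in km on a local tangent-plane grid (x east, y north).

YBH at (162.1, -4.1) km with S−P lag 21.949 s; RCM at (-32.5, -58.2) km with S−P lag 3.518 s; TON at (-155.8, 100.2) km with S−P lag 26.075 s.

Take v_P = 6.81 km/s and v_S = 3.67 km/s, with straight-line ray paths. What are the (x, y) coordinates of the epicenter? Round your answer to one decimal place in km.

Distance from S−P lag: d = Δt · v_P v_S / (v_P − v_S) = Δt · (6.81·3.67)/(6.81−3.67) ≈ 7.9595·Δt.
So d_YBH = 174.70, d_RCM = 28.00, d_TON = 207.54 km.
Circle about each station: (x − 162.1)² + (y + 4.1)² = 174.70²; (x + 32.5)² + (y + 58.2)² = 28.00²; (x + 155.8)² + (y − 100.2)² = 207.54².
Subtracting the YBH equation from the RCM and TON equations removes the quadratic terms:
-389.2 x − 108.2 y = 7886.36
-635.8 x + 208.6 y = -4532.30
Solving the 2×2 system: x ≈ -7.7, y ≈ -45.2 km.
Check against YBH (with the unrounded x, y): √((x − 162.1)²+(y + 4.1)²) = 174.70 ≈ 174.70 km. ✓

-7.7 km east, -45.2 km north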